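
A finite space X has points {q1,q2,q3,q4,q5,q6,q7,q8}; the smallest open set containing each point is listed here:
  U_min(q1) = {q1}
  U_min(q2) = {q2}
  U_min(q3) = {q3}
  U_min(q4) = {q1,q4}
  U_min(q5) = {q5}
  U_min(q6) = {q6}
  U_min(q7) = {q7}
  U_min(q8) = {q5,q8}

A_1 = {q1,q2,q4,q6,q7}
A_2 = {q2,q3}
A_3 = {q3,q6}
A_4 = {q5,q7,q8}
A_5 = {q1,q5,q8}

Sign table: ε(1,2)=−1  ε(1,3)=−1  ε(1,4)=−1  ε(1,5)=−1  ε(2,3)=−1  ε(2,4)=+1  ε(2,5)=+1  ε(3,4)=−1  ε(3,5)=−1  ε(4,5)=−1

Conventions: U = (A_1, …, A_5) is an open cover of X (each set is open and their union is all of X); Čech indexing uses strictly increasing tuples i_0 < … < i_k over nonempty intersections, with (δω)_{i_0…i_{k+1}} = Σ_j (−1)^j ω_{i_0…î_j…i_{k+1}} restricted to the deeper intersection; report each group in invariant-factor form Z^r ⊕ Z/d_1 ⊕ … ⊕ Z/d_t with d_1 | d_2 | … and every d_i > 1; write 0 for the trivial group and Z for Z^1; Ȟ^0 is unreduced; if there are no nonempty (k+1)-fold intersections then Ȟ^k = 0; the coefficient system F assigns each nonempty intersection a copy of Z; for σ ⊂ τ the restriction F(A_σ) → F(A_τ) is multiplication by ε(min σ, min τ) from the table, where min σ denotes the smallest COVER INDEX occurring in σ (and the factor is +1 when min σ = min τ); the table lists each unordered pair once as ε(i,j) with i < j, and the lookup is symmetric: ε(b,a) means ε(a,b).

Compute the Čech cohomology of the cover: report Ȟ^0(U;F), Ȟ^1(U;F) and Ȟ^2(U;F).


nerve simplices:
  A12={q2} A13={q6} A14={q7} A15={q1} A23={q3} A45={q5,q8}
C dims 5,6; δ0: rk 5, SNF 1^4·2
degree 0: 5−5−0 = 0 → Ȟ^0 ≅ 0
degree 1: 6−0−5 = 1 plus torsion [2] → Ȟ^1 ≅ Z ⊕ Z/2
degree 2: 0−0−0 = 0 → Ȟ^2 ≅ 0

Ȟ^0 ≅ 0,  Ȟ^1 ≅ Z ⊕ Z/2,  Ȟ^2 ≅ 0


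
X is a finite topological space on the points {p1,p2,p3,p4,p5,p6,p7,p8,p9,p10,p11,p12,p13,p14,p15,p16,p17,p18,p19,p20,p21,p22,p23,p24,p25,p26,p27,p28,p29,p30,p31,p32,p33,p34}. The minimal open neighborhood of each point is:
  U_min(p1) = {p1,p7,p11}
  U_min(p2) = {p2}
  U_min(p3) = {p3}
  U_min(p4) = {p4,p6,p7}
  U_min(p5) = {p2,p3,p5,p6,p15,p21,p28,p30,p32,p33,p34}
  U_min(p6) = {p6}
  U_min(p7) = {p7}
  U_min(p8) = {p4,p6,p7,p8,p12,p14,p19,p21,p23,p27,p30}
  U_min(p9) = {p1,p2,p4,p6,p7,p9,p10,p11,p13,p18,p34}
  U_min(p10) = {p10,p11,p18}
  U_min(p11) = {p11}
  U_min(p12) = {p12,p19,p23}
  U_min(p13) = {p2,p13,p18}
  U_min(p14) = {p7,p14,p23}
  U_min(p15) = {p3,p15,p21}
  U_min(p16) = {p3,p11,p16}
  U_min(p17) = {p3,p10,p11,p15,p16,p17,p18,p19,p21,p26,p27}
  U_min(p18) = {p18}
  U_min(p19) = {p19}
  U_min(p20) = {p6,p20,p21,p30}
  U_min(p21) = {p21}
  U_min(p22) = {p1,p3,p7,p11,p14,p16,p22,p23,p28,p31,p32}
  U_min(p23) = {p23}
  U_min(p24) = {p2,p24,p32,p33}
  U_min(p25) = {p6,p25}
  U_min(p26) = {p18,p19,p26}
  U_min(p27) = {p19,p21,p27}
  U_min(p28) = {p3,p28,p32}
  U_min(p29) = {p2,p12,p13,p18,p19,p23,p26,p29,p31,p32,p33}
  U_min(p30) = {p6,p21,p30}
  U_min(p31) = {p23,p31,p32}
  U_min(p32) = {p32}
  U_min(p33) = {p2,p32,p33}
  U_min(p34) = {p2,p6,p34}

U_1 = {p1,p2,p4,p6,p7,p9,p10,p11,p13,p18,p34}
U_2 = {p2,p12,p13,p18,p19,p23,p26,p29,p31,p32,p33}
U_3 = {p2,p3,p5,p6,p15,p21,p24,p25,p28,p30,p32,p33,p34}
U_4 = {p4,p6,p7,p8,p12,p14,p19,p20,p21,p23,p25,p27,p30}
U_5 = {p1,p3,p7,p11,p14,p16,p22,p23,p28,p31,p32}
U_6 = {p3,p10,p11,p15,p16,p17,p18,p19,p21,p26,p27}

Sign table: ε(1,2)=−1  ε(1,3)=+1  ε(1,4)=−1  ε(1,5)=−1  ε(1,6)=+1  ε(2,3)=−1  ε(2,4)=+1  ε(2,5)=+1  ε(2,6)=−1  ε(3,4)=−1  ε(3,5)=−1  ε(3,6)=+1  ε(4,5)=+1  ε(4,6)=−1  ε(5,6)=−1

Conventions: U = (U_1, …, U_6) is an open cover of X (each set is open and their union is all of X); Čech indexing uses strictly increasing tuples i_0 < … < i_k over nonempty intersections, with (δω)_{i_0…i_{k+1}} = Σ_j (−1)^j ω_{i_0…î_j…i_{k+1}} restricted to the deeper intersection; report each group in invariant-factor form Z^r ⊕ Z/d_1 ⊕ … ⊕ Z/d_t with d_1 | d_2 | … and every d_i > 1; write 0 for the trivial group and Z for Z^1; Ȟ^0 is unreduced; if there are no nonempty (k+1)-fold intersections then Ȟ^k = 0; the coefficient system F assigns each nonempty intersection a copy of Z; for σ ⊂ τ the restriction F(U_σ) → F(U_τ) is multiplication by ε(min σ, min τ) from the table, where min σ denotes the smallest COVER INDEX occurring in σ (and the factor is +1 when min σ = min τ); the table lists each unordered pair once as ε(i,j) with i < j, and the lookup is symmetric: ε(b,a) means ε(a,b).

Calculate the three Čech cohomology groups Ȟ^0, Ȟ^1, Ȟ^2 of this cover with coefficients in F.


Ȟ^0 = Z,  Ȟ^1 = 0,  Ȟ^2 = Z/2

intersection data:
  U12={p2,p13,p18} U13={p2,p6,p34} U14={p4,p6,p7} U15={p1,p7,p11} U16={p10,p11,p18} U23={p2,p32,p33} U24={p12,p19,p23} U25={p23,p31,p32} U26={p18,p19,p26} U34={p6,p21,p25,p30} U35={p3,p28,p32} U36={p3,p15,p21} U45={p7,p14,p23} U46={p19,p21,p27} U56={p3,p11,p16}
  U123={p2} U126={p18} U134={p6} U145={p7} U156={p11} U235={p32} U245={p23} U246={p19} U346={p21} U356={p3}
C dims 6,15,10; δ0: rk 5, SNF 1^5; δ1: rk 10, SNF 1^9·2
Ȟ^0 = (6 − 5) − 0 = 1, so Ȟ^0 ≅ Z
Ȟ^1 = (15 − 10) − 5 = 0, so Ȟ^1 ≅ 0
Ȟ^2 = (10 − 0) − 10 = 0 plus torsion [2], so Ȟ^2 ≅ Z/2


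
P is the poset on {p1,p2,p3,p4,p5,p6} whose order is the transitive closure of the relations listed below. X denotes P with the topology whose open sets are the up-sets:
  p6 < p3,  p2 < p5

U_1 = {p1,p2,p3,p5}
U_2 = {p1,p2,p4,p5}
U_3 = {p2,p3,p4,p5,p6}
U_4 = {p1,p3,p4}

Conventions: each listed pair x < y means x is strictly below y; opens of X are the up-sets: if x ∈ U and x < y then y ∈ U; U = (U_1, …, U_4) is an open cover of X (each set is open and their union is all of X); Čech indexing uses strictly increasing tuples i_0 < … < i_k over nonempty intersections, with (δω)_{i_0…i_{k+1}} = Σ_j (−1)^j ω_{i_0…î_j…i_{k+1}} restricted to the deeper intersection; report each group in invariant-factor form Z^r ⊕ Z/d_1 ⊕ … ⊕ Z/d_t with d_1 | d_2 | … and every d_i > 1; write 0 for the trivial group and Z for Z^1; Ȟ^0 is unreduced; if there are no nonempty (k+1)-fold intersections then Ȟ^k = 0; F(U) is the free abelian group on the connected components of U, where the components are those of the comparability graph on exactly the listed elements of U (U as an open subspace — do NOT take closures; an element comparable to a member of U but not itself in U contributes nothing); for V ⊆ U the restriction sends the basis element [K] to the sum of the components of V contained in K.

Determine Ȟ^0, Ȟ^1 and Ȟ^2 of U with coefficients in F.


Ȟ^0 = Z^4,  Ȟ^1 = 0,  Ȟ^2 = 0

nonempty intersections:
  U12={p1,p2,p5} U13={p2,p3,p5} U14={p1,p3} U23={p2,p4,p5} U24={p1,p4} U34={p3,p4}
  U123={p2,p5} U124={p1} U134={p3} U234={p4}
components per intersection:
  U1: {p1} {p2,p5} {p3}
  U2: {p1} {p2,p5} {p4}
  U3: {p2,p5} {p3,p6} {p4}
  U4: {p1} {p3} {p4}
  U12: {p1} {p2,p5}
  U13: {p2,p5} {p3}
  U14: {p1} {p3}
  U23: {p2,p5} {p4}
  U24: {p1} {p4}
  U34: {p3} {p4}
  U123: {p2,p5}
  U124: {p1}
  U134: {p3}
  U234: {p4}
C dims 12,12,4; δ0: rk 8, SNF 1^8; δ1: rk 4, SNF 1^4
Ȟ^0: (12−8)−0=4 ⇒ Z^4
Ȟ^1: (12−4)−8=0 ⇒ 0
Ȟ^2: (4−0)−4=0 ⇒ 0


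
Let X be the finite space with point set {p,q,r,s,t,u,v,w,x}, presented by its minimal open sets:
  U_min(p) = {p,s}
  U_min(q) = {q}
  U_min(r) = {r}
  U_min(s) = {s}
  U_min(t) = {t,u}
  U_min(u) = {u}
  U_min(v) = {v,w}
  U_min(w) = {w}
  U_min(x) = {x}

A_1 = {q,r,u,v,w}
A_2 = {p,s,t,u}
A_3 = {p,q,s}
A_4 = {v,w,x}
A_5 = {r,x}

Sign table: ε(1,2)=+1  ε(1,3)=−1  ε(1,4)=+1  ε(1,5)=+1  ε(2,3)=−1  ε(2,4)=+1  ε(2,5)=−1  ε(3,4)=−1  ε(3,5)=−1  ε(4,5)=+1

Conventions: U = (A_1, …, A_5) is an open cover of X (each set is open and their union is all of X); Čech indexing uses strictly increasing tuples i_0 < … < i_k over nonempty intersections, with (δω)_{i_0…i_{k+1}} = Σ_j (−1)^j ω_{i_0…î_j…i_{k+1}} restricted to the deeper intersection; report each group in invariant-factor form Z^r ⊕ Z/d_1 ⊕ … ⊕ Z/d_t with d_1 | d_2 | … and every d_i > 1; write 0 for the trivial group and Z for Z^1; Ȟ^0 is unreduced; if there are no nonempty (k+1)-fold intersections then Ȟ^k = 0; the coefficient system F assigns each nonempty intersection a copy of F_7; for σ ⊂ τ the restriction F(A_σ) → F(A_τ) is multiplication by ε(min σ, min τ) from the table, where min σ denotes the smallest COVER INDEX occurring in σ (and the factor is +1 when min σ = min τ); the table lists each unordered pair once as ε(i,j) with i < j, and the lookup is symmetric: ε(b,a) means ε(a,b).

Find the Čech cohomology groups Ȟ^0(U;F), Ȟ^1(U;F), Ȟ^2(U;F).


Ȟ^0(U;F) ≅ Z/7, Ȟ^1(U;F) ≅ Z/7 ⊕ Z/7, Ȟ^2(U;F) ≅ 0

intersection data:
  A12={u} A13={q} A14={v,w} A15={r} A23={p,s} A45={x}
C dims 5,6; δ0: rk_F7 4
Ȟ^0 = (5 − 4) − 0 = 1, so Ȟ^0 ≅ Z/7
Ȟ^1 = (6 − 0) − 4 = 2, so Ȟ^1 ≅ Z/7 ⊕ Z/7
Ȟ^2 = (0 − 0) − 0 = 0, so Ȟ^2 ≅ 0


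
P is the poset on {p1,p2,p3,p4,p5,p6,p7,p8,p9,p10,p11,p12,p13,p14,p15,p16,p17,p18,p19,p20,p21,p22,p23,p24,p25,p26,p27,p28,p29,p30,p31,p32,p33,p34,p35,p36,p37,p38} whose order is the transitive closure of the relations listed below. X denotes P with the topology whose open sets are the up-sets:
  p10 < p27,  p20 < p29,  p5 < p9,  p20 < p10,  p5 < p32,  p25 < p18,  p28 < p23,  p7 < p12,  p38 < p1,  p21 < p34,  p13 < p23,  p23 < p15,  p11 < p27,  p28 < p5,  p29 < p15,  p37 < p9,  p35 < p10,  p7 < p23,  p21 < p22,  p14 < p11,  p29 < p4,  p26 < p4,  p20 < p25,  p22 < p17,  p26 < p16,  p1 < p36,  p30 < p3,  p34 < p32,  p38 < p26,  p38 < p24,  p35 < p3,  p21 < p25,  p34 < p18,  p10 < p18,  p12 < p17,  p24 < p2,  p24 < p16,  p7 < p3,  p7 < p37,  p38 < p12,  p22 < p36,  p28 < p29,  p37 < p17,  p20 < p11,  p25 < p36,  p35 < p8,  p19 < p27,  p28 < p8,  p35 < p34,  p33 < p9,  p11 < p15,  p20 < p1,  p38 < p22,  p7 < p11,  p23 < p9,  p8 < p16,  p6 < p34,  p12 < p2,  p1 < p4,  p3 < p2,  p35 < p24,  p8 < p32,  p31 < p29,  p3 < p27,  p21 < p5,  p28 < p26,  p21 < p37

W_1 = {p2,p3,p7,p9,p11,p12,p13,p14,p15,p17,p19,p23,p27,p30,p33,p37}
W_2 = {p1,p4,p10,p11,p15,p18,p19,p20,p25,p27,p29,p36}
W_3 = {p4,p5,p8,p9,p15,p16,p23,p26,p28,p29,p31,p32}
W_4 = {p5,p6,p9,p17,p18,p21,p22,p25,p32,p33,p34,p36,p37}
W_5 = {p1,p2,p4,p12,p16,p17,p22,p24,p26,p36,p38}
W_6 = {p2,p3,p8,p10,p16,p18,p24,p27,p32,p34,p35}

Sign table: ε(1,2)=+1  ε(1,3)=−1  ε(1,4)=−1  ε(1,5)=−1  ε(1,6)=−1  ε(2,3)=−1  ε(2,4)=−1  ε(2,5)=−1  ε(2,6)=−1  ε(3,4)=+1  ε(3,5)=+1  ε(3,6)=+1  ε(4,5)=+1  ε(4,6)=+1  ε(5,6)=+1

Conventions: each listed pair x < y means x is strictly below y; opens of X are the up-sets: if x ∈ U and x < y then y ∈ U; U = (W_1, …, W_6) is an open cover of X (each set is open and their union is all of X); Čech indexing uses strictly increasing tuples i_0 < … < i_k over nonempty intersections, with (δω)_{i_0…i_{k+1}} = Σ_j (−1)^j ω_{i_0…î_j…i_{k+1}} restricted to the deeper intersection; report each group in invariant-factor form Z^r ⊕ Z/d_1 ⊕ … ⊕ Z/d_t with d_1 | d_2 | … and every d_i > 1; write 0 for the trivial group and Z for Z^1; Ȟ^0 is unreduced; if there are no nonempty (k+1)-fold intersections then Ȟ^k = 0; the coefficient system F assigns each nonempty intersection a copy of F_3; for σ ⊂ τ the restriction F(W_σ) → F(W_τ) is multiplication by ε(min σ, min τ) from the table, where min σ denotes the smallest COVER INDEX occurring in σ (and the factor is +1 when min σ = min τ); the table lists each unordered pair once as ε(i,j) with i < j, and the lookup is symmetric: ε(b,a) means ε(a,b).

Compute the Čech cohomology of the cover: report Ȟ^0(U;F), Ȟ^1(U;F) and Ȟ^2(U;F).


Ȟ^0 ≅ Z/3, Ȟ^1 ≅ 0, Ȟ^2 ≅ 0

nerve of the cover:
  W12={p11,p15,p19,p27} W13={p9,p15,p23} W14={p9,p17,p33,p37} W15={p2,p12,p17} W16={p2,p3,p27} W23={p4,p15,p29} W24={p18,p25,p36} W25={p1,p4,p36} W26={p10,p18,p27} W34={p5,p9,p32} W35={p4,p16,p26} W36={p8,p16,p32} W45={p17,p22,p36} W46={p18,p32,p34} W56={p2,p16,p24}
  W123={p15} W126={p27} W134={p9} W145={p17} W156={p2} W235={p4} W245={p36} W246={p18} W346={p32} W356={p16}
C dims 6,15,10; δ0: rk_F3 5; δ1: rk_F3 10
Ȟ^0 = (6 − 5) − 0 = 1, so Ȟ^0 ≅ Z/3
Ȟ^1 = (15 − 10) − 5 = 0, so Ȟ^1 ≅ 0
Ȟ^2 = (10 − 0) − 10 = 0, so Ȟ^2 ≅ 0


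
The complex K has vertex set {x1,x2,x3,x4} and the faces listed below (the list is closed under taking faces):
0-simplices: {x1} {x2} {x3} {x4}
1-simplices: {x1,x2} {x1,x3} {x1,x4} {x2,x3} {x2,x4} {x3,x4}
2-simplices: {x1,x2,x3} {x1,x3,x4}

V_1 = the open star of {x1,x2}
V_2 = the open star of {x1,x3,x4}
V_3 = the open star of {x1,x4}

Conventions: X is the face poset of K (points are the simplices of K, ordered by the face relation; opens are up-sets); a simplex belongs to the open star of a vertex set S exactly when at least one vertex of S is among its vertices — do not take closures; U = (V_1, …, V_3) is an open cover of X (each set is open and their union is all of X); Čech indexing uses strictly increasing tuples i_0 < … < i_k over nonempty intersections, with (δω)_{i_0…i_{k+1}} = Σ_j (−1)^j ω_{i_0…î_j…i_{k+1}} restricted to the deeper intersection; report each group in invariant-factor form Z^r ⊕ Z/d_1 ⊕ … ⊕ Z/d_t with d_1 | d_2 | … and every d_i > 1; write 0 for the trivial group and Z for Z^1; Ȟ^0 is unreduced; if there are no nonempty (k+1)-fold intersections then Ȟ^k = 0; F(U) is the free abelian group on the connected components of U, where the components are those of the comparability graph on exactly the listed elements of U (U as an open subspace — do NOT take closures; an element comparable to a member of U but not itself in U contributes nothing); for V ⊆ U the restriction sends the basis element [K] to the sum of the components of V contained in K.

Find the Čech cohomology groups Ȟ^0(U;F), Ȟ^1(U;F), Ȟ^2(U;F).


Ȟ^0 = Z, Ȟ^1 = Z and Ȟ^2 = 0

nerve simplices:
  V1={{x1},{x2},{x1,x2},{x1,x3},{x1,x4},{x2,x3},{x2,x4},{x1,x2,x3},{x1,x3,x4}} V2={{x1},{x3},{x4},{x1,x2},{x1,x3},{x1,x4},{x2,x3},{x2,x4},{x3,x4},{x1,x2,x3},{x1,x3,x4}} V3={{x1},{x4},{x1,x2},{x1,x3},{x1,x4},{x2,x4},{x3,x4},{x1,x2,x3},{x1,x3,x4}}
  V12={{x1},{x1,x2},{x1,x3},{x1,x4},{x2,x3},{x2,x4},{x1,x2,x3},{x1,x3,x4}} V13={{x1},{x1,x2},{x1,x3},{x1,x4},{x2,x4},{x1,x2,x3},{x1,x3,x4}} V23={{x1},{x4},{x1,x2},{x1,x3},{x1,x4},{x2,x4},{x3,x4},{x1,x2,x3},{x1,x3,x4}}
  V123={{x1},{x1,x2},{x1,x3},{x1,x4},{x2,x4},{x1,x2,x3},{x1,x3,x4}}
components per intersection:
  V1: {{x1},{x2},{x1,x2},{x1,x3},{x1,x4},{x2,x3},{x2,x4},{x1,x2,x3},{x1,x3,x4}}
  V2: {{x1},{x3},{x4},{x1,x2},{x1,x3},{x1,x4},{x2,x3},{x2,x4},{x3,x4},{x1,x2,x3},{x1,x3,x4}}
  V3: {{x1},{x4},{x1,x2},{x1,x3},{x1,x4},{x2,x4},{x3,x4},{x1,x2,x3},{x1,x3,x4}}
  V12: {{x1},{x1,x2},{x1,x3},{x1,x4},{x2,x3},{x1,x2,x3},{x1,x3,x4}} {{x2,x4}}
  V13: {{x1},{x1,x2},{x1,x3},{x1,x4},{x1,x2,x3},{x1,x3,x4}} {{x2,x4}}
  V23: {{x1},{x4},{x1,x2},{x1,x3},{x1,x4},{x2,x4},{x3,x4},{x1,x2,x3},{x1,x3,x4}}
  V123: {{x1},{x1,x2},{x1,x3},{x1,x4},{x1,x2,x3},{x1,x3,x4}} {{x2,x4}}
C dims 3,5,2; δ0: rk 2, SNF 1^2; δ1: rk 2, SNF 1^2
degree 0: 3−2−0 = 1 → Ȟ^0 ≅ Z
degree 1: 5−2−2 = 1 → Ȟ^1 ≅ Z
degree 2: 2−0−2 = 0 → Ȟ^2 ≅ 0


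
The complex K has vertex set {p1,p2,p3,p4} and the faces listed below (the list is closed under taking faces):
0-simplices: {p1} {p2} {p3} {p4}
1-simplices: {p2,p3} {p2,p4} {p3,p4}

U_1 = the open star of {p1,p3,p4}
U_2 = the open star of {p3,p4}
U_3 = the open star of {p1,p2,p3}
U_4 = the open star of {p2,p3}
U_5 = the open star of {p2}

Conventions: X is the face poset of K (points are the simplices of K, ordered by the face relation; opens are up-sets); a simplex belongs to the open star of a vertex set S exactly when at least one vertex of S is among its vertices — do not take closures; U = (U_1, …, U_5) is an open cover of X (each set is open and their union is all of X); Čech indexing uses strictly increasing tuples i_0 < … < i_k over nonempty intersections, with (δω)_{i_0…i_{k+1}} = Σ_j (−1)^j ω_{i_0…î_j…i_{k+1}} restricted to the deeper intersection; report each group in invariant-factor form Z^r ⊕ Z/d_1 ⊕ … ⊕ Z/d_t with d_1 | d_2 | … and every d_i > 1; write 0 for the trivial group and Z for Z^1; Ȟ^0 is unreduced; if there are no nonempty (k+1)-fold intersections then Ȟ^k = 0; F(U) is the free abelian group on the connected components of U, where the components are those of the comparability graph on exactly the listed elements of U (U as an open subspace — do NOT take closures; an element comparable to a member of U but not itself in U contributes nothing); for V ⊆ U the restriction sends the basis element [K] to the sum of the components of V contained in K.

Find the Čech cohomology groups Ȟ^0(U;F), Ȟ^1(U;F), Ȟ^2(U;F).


nerve simplices:
  U1={{p1},{p3},{p4},{p2,p3},{p2,p4},{p3,p4}} U2={{p3},{p4},{p2,p3},{p2,p4},{p3,p4}} U3={{p1},{p2},{p3},{p2,p3},{p2,p4},{p3,p4}} U4={{p2},{p3},{p2,p3},{p2,p4},{p3,p4}} U5={{p2},{p2,p3},{p2,p4}}
  U12={{p3},{p4},{p2,p3},{p2,p4},{p3,p4}} U13={{p1},{p3},{p2,p3},{p2,p4},{p3,p4}} U14={{p3},{p2,p3},{p2,p4},{p3,p4}} U15={{p2,p3},{p2,p4}} U23={{p3},{p2,p3},{p2,p4},{p3,p4}} U24={{p3},{p2,p3},{p2,p4},{p3,p4}} U25={{p2,p3},{p2,p4}} U34={{p2},{p3},{p2,p3},{p2,p4},{p3,p4}} U35={{p2},{p2,p3},{p2,p4}} U45={{p2},{p2,p3},{p2,p4}}
  U123={{p3},{p2,p3},{p2,p4},{p3,p4}} U124={{p3},{p2,p3},{p2,p4},{p3,p4}} U125={{p2,p3},{p2,p4}} U134={{p3},{p2,p3},{p2,p4},{p3,p4}} U135={{p2,p3},{p2,p4}} U145={{p2,p3},{p2,p4}} U234={{p3},{p2,p3},{p2,p4},{p3,p4}} U235={{p2,p3},{p2,p4}} U245={{p2,p3},{p2,p4}} U345={{p2},{p2,p3},{p2,p4}}
  U1234={{p3},{p2,p3},{p2,p4},{p3,p4}} U1235={{p2,p3},{p2,p4}} U1245={{p2,p3},{p2,p4}} U1345={{p2,p3},{p2,p4}} U2345={{p2,p3},{p2,p4}}
  U12345={{p2,p3},{p2,p4}}
components per intersection:
  U1: {{p1}} {{p3},{p4},{p2,p3},{p2,p4},{p3,p4}}
  U2: {{p3},{p4},{p2,p3},{p2,p4},{p3,p4}}
  U3: {{p1}} {{p2},{p3},{p2,p3},{p2,p4},{p3,p4}}
  U4: {{p2},{p3},{p2,p3},{p2,p4},{p3,p4}}
  U5: {{p2},{p2,p3},{p2,p4}}
  U12: {{p3},{p4},{p2,p3},{p2,p4},{p3,p4}}
  U13: {{p1}} {{p3},{p2,p3},{p3,p4}} {{p2,p4}}
  U14: {{p3},{p2,p3},{p3,p4}} {{p2,p4}}
  U15: {{p2,p3}} {{p2,p4}}
  U23: {{p3},{p2,p3},{p3,p4}} {{p2,p4}}
  U24: {{p3},{p2,p3},{p3,p4}} {{p2,p4}}
  U25: {{p2,p3}} {{p2,p4}}
  U34: {{p2},{p3},{p2,p3},{p2,p4},{p3,p4}}
  U35: {{p2},{p2,p3},{p2,p4}}
  U45: {{p2},{p2,p3},{p2,p4}}
  U123: {{p3},{p2,p3},{p3,p4}} {{p2,p4}}
  U124: {{p3},{p2,p3},{p3,p4}} {{p2,p4}}
  U125: {{p2,p3}} {{p2,p4}}
  U134: {{p3},{p2,p3},{p3,p4}} {{p2,p4}}
  U135: {{p2,p3}} {{p2,p4}}
  U145: {{p2,p3}} {{p2,p4}}
  U234: {{p3},{p2,p3},{p3,p4}} {{p2,p4}}
  U235: {{p2,p3}} {{p2,p4}}
  U245: {{p2,p3}} {{p2,p4}}
  U345: {{p2},{p2,p3},{p2,p4}}
  U1234: {{p3},{p2,p3},{p3,p4}} {{p2,p4}}
  U1235: {{p2,p3}} {{p2,p4}}
  U1245: {{p2,p3}} {{p2,p4}}
  U1345: {{p2,p3}} {{p2,p4}}
  U2345: {{p2,p3}} {{p2,p4}}
  U12345: {{p2,p3}} {{p2,p4}}
C dims 7,17,19,10; δ0: rk 5, SNF 1^5; δ1: rk 11, SNF 1^11; δ2: rk 8, SNF 1^8
degree 0: 7−5−0 = 2 → Ȟ^0 ≅ Z^2
degree 1: 17−11−5 = 1 → Ȟ^1 ≅ Z
degree 2: 19−8−11 = 0 → Ȟ^2 ≅ 0

Ȟ^0 = Z^2, Ȟ^1 = Z, Ȟ^2 = 0


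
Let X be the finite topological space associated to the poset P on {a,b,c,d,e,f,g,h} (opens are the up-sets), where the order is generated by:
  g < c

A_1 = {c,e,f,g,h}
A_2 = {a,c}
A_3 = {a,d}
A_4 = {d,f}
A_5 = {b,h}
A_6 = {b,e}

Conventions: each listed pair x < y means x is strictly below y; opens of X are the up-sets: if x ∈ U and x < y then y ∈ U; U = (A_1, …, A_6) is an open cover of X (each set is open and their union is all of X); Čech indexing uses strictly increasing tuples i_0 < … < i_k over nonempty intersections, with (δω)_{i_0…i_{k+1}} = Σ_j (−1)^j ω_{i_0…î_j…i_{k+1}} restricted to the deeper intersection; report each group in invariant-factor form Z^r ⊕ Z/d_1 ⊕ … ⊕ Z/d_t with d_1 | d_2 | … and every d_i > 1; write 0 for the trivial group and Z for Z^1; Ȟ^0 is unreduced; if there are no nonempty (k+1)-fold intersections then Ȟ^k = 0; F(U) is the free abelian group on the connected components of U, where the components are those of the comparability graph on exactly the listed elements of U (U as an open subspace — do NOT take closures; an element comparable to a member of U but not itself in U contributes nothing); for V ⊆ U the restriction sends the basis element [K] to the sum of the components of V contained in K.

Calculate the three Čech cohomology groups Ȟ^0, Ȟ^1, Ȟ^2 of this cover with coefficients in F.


Ȟ^0 ≅ Z^7,  Ȟ^1 ≅ 0,  Ȟ^2 ≅ 0

cover nerve:
  A12={c} A14={f} A15={h} A16={e} A23={a} A34={d} A56={b}
components per intersection:
  A1: {c,g} {e} {f} {h}
  A2: {a} {c}
  A3: {a} {d}
  A4: {d} {f}
  A5: {b} {h}
  A6: {b} {e}
  A12: {c}
  A14: {f}
  A15: {h}
  A16: {e}
  A23: {a}
  A34: {d}
  A56: {b}
C dims 14,7; δ0: rk 7, SNF 1^7
Ȟ^0: (14−7)−0=7 ⇒ Z^7
Ȟ^1: (7−0)−7=0 ⇒ 0
Ȟ^2: (0−0)−0=0 ⇒ 0


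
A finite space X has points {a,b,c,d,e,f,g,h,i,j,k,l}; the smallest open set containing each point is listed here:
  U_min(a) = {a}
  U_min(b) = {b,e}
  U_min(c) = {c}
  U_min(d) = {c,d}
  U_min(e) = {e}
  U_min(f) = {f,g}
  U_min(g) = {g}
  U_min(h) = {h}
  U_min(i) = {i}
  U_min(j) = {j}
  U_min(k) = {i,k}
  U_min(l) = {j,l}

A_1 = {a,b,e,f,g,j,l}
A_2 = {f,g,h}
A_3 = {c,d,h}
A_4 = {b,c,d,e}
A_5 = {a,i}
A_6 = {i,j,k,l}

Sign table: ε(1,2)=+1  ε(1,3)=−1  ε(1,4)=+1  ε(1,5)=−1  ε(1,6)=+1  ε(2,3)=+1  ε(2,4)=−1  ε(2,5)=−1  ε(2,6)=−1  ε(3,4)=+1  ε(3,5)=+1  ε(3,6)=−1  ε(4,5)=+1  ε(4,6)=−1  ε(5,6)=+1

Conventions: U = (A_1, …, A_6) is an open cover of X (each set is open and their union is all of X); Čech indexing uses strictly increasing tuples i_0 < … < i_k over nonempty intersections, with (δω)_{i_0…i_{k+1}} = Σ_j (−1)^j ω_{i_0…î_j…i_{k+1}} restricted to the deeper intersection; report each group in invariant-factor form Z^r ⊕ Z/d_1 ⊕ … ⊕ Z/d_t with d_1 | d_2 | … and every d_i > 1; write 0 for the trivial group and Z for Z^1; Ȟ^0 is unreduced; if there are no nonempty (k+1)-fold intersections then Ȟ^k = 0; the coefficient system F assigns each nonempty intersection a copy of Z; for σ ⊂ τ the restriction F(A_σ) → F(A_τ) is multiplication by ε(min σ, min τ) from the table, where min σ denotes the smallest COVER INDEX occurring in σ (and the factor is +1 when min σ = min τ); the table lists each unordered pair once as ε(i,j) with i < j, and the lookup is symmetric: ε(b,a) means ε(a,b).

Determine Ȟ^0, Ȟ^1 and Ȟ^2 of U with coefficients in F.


cover nerve:
  A12={f,g} A14={b,e} A15={a} A16={j,l} A23={h} A34={c,d} A56={i}
C dims 6,7; δ0: rk 6, SNF 1^5·2
Ȟ^0: (6−6)−0=0 ⇒ 0
Ȟ^1: (7−0)−6=1 plus torsion [2] ⇒ Z ⊕ Z/2
Ȟ^2: (0−0)−0=0 ⇒ 0

Ȟ^0 ≅ 0, Ȟ^1 ≅ Z ⊕ Z/2 and Ȟ^2 ≅ 0


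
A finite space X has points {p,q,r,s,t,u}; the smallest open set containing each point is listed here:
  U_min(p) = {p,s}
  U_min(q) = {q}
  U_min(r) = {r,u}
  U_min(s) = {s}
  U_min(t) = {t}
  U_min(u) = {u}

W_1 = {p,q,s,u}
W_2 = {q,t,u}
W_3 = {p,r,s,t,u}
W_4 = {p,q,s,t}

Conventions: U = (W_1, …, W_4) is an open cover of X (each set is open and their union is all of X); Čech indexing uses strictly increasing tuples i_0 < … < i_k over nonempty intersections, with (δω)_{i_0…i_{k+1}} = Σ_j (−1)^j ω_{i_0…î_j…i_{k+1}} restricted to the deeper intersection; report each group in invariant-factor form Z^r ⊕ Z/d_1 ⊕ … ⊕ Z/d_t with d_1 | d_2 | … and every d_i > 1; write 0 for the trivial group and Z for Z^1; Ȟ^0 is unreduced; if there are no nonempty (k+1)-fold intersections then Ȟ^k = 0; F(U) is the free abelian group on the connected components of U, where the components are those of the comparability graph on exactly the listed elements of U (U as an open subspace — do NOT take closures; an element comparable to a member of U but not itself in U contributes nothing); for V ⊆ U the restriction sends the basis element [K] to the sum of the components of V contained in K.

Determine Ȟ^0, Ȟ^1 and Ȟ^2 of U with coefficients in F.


Ȟ^0 = Z^4, Ȟ^1 = 0, Ȟ^2 = 0

nerve of the cover:
  W12={q,u} W13={p,s,u} W14={p,q,s} W23={t,u} W24={q,t} W34={p,s,t}
  W123={u} W124={q} W134={p,s} W234={t}
components per intersection:
  W1: {p,s} {q} {u}
  W2: {q} {t} {u}
  W3: {p,s} {r,u} {t}
  W4: {p,s} {q} {t}
  W12: {q} {u}
  W13: {p,s} {u}
  W14: {p,s} {q}
  W23: {t} {u}
  W24: {q} {t}
  W34: {p,s} {t}
  W123: {u}
  W124: {q}
  W134: {p,s}
  W234: {t}
C dims 12,12,4; δ0: rk 8, SNF 1^8; δ1: rk 4, SNF 1^4
Ȟ^0 = (12 − 8) − 0 = 4, so Ȟ^0 ≅ Z^4
Ȟ^1 = (12 − 4) − 8 = 0, so Ȟ^1 ≅ 0
Ȟ^2 = (4 − 0) − 4 = 0, so Ȟ^2 ≅ 0


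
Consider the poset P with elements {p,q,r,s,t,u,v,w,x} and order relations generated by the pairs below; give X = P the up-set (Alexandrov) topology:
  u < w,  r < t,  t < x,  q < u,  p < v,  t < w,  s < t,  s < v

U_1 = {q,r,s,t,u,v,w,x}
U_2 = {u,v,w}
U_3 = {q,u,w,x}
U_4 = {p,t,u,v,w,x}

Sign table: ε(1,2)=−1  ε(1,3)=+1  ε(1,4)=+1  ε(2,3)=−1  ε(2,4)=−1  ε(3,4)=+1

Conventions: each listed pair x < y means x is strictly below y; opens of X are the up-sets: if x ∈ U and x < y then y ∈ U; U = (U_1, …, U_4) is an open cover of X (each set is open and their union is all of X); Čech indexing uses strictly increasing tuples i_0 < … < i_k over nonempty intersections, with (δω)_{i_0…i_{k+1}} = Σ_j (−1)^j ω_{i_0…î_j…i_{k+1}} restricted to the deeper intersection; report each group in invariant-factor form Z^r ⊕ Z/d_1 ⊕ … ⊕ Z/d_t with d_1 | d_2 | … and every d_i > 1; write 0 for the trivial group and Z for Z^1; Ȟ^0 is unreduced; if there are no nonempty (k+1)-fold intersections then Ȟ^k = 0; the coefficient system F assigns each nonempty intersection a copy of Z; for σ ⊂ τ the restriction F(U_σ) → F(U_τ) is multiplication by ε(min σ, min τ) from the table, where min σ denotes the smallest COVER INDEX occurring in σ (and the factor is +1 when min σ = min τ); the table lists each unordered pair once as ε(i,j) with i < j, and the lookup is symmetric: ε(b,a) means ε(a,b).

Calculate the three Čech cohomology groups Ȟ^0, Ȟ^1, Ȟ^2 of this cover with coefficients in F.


Ȟ^0 ≅ Z,  Ȟ^1 ≅ 0,  Ȟ^2 ≅ 0

nonempty overlaps:
  U12={u,v,w} U13={q,u,w,x} U14={t,u,v,w,x} U23={u,w} U24={u,v,w} U34={u,w,x}
  U123={u,w} U124={u,v,w} U134={u,w,x} U234={u,w}
  U1234={u,w}
C dims 4,6,4,1; δ0: rk 3, SNF 1^3; δ1: rk 3, SNF 1^3; δ2: rk 1, SNF 1^1
degree 0: 4−3−0 = 1 → Ȟ^0 ≅ Z
degree 1: 6−3−3 = 0 → Ȟ^1 ≅ 0
degree 2: 4−1−3 = 0 → Ȟ^2 ≅ 0


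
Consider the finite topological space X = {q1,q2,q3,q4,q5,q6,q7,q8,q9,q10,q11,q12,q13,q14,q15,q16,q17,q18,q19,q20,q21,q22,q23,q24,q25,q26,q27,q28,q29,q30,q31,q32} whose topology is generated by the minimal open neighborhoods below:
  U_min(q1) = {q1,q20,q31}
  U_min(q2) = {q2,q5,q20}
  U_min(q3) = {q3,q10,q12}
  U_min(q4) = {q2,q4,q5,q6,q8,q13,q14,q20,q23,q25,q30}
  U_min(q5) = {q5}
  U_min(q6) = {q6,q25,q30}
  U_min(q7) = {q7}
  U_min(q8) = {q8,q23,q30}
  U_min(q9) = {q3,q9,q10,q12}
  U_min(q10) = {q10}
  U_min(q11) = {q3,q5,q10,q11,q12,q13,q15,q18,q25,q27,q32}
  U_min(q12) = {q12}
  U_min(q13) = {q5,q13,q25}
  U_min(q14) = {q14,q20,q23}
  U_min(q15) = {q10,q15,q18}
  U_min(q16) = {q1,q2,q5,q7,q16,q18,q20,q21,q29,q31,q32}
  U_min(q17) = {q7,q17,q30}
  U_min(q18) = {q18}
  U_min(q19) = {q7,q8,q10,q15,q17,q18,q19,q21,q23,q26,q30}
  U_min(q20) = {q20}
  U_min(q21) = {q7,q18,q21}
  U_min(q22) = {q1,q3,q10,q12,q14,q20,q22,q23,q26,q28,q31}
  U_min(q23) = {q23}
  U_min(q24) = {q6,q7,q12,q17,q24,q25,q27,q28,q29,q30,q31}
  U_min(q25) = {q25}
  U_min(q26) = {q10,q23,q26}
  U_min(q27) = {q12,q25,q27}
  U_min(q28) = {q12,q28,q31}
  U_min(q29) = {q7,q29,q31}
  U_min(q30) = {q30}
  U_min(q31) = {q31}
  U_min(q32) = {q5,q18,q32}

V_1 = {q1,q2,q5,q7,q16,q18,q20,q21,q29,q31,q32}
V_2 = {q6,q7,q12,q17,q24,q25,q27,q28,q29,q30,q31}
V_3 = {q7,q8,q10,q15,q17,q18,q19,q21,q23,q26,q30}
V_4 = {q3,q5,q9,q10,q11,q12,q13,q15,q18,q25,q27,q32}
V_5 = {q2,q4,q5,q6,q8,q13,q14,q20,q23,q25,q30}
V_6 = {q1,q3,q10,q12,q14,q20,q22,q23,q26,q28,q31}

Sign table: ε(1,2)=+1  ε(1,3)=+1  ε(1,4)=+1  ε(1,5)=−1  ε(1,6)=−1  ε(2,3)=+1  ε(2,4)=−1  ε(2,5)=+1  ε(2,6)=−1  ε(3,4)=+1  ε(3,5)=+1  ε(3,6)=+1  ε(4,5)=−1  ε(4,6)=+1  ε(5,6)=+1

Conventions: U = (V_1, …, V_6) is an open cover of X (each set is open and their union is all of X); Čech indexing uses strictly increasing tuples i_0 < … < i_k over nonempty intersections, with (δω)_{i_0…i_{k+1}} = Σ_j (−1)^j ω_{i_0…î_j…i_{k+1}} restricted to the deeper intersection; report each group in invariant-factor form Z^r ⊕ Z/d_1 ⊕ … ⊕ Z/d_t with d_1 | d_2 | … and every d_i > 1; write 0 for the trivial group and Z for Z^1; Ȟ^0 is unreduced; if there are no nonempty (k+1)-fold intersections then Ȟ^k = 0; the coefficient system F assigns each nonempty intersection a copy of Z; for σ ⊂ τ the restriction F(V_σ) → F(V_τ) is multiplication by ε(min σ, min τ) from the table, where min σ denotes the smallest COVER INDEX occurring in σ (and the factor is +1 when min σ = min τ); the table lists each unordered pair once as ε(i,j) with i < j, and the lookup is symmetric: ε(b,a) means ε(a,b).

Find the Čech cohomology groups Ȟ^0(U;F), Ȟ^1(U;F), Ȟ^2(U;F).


intersection data:
  V12={q7,q29,q31} V13={q7,q18,q21} V14={q5,q18,q32} V15={q2,q5,q20} V16={q1,q20,q31} V23={q7,q17,q30} V24={q12,q25,q27} V25={q6,q25,q30} V26={q12,q28,q31} V34={q10,q15,q18} V35={q8,q23,q30} V36={q10,q23,q26} V45={q5,q13,q25} V46={q3,q10,q12} V56={q14,q20,q23}
  V123={q7} V126={q31} V134={q18} V145={q5} V156={q20} V235={q30} V245={q25} V246={q12} V346={q10} V356={q23}
C dims 6,15,10; δ0: rk 6, SNF 1^5·2; δ1: rk 9, SNF 1^9
Ȟ^0 = (6 − 6) − 0 = 0, so Ȟ^0 ≅ 0
Ȟ^1 = (15 − 9) − 6 = 0 plus torsion [2], so Ȟ^1 ≅ Z/2
Ȟ^2 = (10 − 0) − 9 = 1, so Ȟ^2 ≅ Z

Ȟ^0(U;F) ≅ 0,  Ȟ^1(U;F) ≅ Z/2,  Ȟ^2(U;F) ≅ Z


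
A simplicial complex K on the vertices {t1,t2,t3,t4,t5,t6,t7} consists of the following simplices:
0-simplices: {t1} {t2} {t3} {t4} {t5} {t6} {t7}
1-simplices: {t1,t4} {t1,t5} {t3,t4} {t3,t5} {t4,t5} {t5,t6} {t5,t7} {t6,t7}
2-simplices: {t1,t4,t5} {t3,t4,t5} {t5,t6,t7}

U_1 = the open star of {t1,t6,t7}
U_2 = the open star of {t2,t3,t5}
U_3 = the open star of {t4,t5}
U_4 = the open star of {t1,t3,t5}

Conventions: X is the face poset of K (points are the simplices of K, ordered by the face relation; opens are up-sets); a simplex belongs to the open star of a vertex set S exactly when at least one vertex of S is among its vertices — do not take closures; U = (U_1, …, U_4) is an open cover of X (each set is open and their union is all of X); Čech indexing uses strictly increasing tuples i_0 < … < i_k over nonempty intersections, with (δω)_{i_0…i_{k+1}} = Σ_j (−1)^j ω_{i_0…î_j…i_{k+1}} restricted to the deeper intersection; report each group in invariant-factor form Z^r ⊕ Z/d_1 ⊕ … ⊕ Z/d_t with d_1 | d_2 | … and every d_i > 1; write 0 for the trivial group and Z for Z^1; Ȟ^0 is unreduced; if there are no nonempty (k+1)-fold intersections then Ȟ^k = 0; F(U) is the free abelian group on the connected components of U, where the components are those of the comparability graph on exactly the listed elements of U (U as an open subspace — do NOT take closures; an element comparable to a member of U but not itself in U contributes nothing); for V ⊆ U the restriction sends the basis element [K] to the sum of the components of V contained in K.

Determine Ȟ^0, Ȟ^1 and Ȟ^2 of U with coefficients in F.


Ȟ^0 = Z^2, Ȟ^1 = 0, Ȟ^2 = 0

nonempty overlaps:
  U1={{t1},{t6},{t7},{t1,t4},{t1,t5},{t5,t6},{t5,t7},{t6,t7},{t1,t4,t5},{t5,t6,t7}} U2={{t2},{t3},{t5},{t1,t5},{t3,t4},{t3,t5},{t4,t5},{t5,t6},{t5,t7},{t1,t4,t5},{t3,t4,t5},{t5,t6,t7}} U3={{t4},{t5},{t1,t4},{t1,t5},{t3,t4},{t3,t5},{t4,t5},{t5,t6},{t5,t7},{t1,t4,t5},{t3,t4,t5},{t5,t6,t7}} U4={{t1},{t3},{t5},{t1,t4},{t1,t5},{t3,t4},{t3,t5},{t4,t5},{t5,t6},{t5,t7},{t1,t4,t5},{t3,t4,t5},{t5,t6,t7}}
  U12={{t1,t5},{t5,t6},{t5,t7},{t1,t4,t5},{t5,t6,t7}} U13={{t1,t4},{t1,t5},{t5,t6},{t5,t7},{t1,t4,t5},{t5,t6,t7}} U14={{t1},{t1,t4},{t1,t5},{t5,t6},{t5,t7},{t1,t4,t5},{t5,t6,t7}} U23={{t5},{t1,t5},{t3,t4},{t3,t5},{t4,t5},{t5,t6},{t5,t7},{t1,t4,t5},{t3,t4,t5},{t5,t6,t7}} U24={{t3},{t5},{t1,t5},{t3,t4},{t3,t5},{t4,t5},{t5,t6},{t5,t7},{t1,t4,t5},{t3,t4,t5},{t5,t6,t7}} U34={{t5},{t1,t4},{t1,t5},{t3,t4},{t3,t5},{t4,t5},{t5,t6},{t5,t7},{t1,t4,t5},{t3,t4,t5},{t5,t6,t7}}
  U123={{t1,t5},{t5,t6},{t5,t7},{t1,t4,t5},{t5,t6,t7}} U124={{t1,t5},{t5,t6},{t5,t7},{t1,t4,t5},{t5,t6,t7}} U134={{t1,t4},{t1,t5},{t5,t6},{t5,t7},{t1,t4,t5},{t5,t6,t7}} U234={{t5},{t1,t5},{t3,t4},{t3,t5},{t4,t5},{t5,t6},{t5,t7},{t1,t4,t5},{t3,t4,t5},{t5,t6,t7}}
  U1234={{t1,t5},{t5,t6},{t5,t7},{t1,t4,t5},{t5,t6,t7}}
components per intersection:
  U1: {{t1},{t1,t4},{t1,t5},{t1,t4,t5}} {{t6},{t7},{t5,t6},{t5,t7},{t6,t7},{t5,t6,t7}}
  U2: {{t2}} {{t3},{t5},{t1,t5},{t3,t4},{t3,t5},{t4,t5},{t5,t6},{t5,t7},{t1,t4,t5},{t3,t4,t5},{t5,t6,t7}}
  U3: {{t4},{t5},{t1,t4},{t1,t5},{t3,t4},{t3,t5},{t4,t5},{t5,t6},{t5,t7},{t1,t4,t5},{t3,t4,t5},{t5,t6,t7}}
  U4: {{t1},{t3},{t5},{t1,t4},{t1,t5},{t3,t4},{t3,t5},{t4,t5},{t5,t6},{t5,t7},{t1,t4,t5},{t3,t4,t5},{t5,t6,t7}}
  U12: {{t1,t5},{t1,t4,t5}} {{t5,t6},{t5,t7},{t5,t6,t7}}
  U13: {{t1,t4},{t1,t5},{t1,t4,t5}} {{t5,t6},{t5,t7},{t5,t6,t7}}
  U14: {{t1},{t1,t4},{t1,t5},{t1,t4,t5}} {{t5,t6},{t5,t7},{t5,t6,t7}}
  U23: {{t5},{t1,t5},{t3,t4},{t3,t5},{t4,t5},{t5,t6},{t5,t7},{t1,t4,t5},{t3,t4,t5},{t5,t6,t7}}
  U24: {{t3},{t5},{t1,t5},{t3,t4},{t3,t5},{t4,t5},{t5,t6},{t5,t7},{t1,t4,t5},{t3,t4,t5},{t5,t6,t7}}
  U34: {{t5},{t1,t4},{t1,t5},{t3,t4},{t3,t5},{t4,t5},{t5,t6},{t5,t7},{t1,t4,t5},{t3,t4,t5},{t5,t6,t7}}
  U123: {{t1,t5},{t1,t4,t5}} {{t5,t6},{t5,t7},{t5,t6,t7}}
  U124: {{t1,t5},{t1,t4,t5}} {{t5,t6},{t5,t7},{t5,t6,t7}}
  U134: {{t1,t4},{t1,t5},{t1,t4,t5}} {{t5,t6},{t5,t7},{t5,t6,t7}}
  U234: {{t5},{t1,t5},{t3,t4},{t3,t5},{t4,t5},{t5,t6},{t5,t7},{t1,t4,t5},{t3,t4,t5},{t5,t6,t7}}
  U1234: {{t1,t5},{t1,t4,t5}} {{t5,t6},{t5,t7},{t5,t6,t7}}
C dims 6,9,7,2; δ0: rk 4, SNF 1^4; δ1: rk 5, SNF 1^5; δ2: rk 2, SNF 1^2
degree 0: 6−4−0 = 2 → Ȟ^0 ≅ Z^2
degree 1: 9−5−4 = 0 → Ȟ^1 ≅ 0
degree 2: 7−2−5 = 0 → Ȟ^2 ≅ 0


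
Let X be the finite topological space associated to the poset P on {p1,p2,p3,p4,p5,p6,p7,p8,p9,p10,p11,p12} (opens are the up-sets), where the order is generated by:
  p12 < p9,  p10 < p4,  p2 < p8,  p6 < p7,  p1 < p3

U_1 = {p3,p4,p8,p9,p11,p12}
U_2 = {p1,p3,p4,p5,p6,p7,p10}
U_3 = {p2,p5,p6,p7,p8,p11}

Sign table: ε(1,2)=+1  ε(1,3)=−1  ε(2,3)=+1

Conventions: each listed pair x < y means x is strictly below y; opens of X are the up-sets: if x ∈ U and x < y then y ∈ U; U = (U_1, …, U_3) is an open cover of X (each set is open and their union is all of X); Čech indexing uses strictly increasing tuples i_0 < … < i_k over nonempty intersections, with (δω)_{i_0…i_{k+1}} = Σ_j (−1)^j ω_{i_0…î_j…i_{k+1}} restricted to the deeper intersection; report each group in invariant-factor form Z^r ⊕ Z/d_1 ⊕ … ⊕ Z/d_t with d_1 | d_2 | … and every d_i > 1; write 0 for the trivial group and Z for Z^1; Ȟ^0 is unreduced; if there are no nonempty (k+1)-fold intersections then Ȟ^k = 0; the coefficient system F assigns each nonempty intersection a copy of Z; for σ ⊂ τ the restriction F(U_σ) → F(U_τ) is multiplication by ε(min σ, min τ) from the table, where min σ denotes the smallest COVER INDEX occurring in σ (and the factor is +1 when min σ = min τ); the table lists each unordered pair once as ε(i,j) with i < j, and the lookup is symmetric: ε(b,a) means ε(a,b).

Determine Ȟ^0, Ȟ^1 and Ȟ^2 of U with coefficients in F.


Ȟ^0 = 0, Ȟ^1 = Z/2 and Ȟ^2 = 0

nonempty overlaps:
  U12={p3,p4} U13={p8,p11} U23={p5,p6,p7}
C dims 3,3; δ0: rk 3, SNF 1^2·2
degree 0: 3−3−0 = 0 → Ȟ^0 ≅ 0
degree 1: 3−0−3 = 0 plus torsion [2] → Ȟ^1 ≅ Z/2
degree 2: 0−0−0 = 0 → Ȟ^2 ≅ 0


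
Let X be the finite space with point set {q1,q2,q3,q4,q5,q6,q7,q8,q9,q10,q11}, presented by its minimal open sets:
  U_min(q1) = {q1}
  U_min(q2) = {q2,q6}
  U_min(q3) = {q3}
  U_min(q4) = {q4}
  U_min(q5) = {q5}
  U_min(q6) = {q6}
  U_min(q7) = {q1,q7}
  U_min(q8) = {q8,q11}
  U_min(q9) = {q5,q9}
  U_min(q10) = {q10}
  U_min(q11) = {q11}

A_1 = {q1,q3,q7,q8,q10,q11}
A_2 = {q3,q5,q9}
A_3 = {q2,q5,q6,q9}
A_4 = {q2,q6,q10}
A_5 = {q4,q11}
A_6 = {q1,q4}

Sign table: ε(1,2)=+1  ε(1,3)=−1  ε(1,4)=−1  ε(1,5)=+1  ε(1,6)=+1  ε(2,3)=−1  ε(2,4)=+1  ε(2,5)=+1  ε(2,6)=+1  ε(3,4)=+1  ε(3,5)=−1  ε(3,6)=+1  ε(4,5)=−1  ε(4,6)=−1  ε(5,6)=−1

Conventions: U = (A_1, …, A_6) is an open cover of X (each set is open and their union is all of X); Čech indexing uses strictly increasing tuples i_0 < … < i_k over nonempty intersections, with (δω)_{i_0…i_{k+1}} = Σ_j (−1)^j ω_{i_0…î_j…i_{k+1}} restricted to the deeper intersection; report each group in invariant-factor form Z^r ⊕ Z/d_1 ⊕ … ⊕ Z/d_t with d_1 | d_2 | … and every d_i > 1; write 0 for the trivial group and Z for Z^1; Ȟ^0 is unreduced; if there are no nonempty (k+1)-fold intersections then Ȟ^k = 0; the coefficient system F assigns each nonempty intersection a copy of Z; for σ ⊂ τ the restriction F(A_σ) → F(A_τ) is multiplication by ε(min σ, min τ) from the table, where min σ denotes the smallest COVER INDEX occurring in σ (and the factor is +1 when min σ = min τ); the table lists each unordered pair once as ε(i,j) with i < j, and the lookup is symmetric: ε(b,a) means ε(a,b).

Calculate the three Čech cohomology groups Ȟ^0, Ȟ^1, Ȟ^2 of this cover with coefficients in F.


nerve simplices:
  A12={q3} A14={q10} A15={q11} A16={q1} A23={q5,q9} A34={q2,q6} A56={q4}
C dims 6,7; δ0: rk 6, SNF 1^5·2
degree 0: 6−6−0 = 0 → Ȟ^0 ≅ 0
degree 1: 7−0−6 = 1 plus torsion [2] → Ȟ^1 ≅ Z ⊕ Z/2
degree 2: 0−0−0 = 0 → Ȟ^2 ≅ 0

Ȟ^0 ≅ 0, Ȟ^1 ≅ Z ⊕ Z/2 and Ȟ^2 ≅ 0


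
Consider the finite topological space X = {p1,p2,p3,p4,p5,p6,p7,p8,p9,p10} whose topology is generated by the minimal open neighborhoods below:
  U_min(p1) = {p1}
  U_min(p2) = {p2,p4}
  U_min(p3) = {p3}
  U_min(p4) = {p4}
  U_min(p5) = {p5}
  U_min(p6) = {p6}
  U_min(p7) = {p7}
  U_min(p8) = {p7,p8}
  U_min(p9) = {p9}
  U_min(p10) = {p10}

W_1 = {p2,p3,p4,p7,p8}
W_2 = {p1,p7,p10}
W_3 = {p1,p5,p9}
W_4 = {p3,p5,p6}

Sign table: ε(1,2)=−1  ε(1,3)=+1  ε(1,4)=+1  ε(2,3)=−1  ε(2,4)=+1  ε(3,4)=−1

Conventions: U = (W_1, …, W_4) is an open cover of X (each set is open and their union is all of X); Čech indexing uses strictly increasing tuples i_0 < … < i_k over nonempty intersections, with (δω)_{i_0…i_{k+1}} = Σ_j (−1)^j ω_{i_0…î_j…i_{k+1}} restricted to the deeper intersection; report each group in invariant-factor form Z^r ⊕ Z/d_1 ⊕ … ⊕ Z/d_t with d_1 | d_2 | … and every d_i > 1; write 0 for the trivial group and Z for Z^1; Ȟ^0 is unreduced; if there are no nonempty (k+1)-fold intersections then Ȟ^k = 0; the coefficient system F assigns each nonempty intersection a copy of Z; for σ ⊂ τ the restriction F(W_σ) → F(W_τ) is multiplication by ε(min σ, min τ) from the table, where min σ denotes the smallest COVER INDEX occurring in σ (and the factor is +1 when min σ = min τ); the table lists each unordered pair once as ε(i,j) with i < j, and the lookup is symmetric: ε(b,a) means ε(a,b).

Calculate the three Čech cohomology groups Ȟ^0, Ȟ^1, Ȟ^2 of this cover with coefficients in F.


nerve of the cover:
  W12={p7} W14={p3} W23={p1} W34={p5}
C dims 4,4; δ0: rk 4, SNF 1^3·2
Ȟ^0 = (4 − 4) − 0 = 0, so Ȟ^0 ≅ 0
Ȟ^1 = (4 − 0) − 4 = 0 plus torsion [2], so Ȟ^1 ≅ Z/2
Ȟ^2 = (0 − 0) − 0 = 0, so Ȟ^2 ≅ 0

Ȟ^0 ≅ 0, Ȟ^1 ≅ Z/2, Ȟ^2 ≅ 0


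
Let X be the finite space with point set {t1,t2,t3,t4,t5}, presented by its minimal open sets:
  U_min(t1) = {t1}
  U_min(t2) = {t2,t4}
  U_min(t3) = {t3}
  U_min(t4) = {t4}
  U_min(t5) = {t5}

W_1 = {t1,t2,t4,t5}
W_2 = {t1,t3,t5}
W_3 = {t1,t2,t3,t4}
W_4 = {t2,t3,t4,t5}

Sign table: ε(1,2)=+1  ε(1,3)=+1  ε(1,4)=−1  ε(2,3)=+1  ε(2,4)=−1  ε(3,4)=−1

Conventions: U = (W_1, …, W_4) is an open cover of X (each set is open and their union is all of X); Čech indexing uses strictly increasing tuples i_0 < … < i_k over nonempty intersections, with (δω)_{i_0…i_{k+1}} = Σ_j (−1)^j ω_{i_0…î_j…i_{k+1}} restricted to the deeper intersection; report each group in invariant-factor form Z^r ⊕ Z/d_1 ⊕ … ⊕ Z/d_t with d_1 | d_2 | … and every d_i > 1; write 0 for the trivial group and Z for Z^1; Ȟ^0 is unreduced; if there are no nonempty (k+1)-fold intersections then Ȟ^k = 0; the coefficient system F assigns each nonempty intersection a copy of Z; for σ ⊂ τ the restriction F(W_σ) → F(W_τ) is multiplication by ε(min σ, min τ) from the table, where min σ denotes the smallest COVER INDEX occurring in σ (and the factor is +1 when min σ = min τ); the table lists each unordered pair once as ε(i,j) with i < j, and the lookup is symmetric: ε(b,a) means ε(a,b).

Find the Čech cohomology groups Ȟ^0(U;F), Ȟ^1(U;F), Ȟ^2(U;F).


Ȟ^0(U;F) ≅ Z, Ȟ^1(U;F) ≅ 0 and Ȟ^2(U;F) ≅ Z

nerve of the cover:
  W12={t1,t5} W13={t1,t2,t4} W14={t2,t4,t5} W23={t1,t3} W24={t3,t5} W34={t2,t3,t4}
  W123={t1} W124={t5} W134={t2,t4} W234={t3}
C dims 4,6,4; δ0: rk 3, SNF 1^3; δ1: rk 3, SNF 1^3
Ȟ^0 = (4 − 3) − 0 = 1, so Ȟ^0 ≅ Z
Ȟ^1 = (6 − 3) − 3 = 0, so Ȟ^1 ≅ 0
Ȟ^2 = (4 − 0) − 3 = 1, so Ȟ^2 ≅ Z
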